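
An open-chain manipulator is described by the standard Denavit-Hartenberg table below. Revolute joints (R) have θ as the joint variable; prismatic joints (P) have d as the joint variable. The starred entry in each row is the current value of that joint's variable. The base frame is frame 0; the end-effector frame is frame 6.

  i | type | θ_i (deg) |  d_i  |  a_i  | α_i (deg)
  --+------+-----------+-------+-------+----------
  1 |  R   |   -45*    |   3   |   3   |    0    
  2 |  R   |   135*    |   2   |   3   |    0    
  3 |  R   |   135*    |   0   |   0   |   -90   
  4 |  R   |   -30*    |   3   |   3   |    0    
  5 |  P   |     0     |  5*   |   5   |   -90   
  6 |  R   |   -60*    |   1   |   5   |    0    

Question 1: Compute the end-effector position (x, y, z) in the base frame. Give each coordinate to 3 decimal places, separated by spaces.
4.057 -14.624 9.384

after link 1: o_1 = (2.1213, -2.1213, 3.0000)
after link 2: o_2 = (2.1213, 0.8787, 5.0000)
after link 3: o_3 = (2.1213, 0.8787, 5.0000)
after link 4: o_4 = (2.4055, -3.0798, 6.5000)
after link 5: o_5 = (2.8792, -9.6772, 9.0000)
after link 6: o_6 = (4.0566, -14.6235, 9.3840)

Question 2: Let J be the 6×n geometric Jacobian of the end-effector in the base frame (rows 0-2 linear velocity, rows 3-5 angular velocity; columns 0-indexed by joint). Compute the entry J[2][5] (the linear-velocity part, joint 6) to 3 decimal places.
axis z_5 = (-0.3536,-0.3536,-0.8660); lever o_n−o_5 = (1.1774,-4.9463,0.3840)
cross product → J_v[:, 5] = (-4.4194,-0.8839,2.1651)
J_ω[:, 5] = z_5
entry J[2][5] = 2.1651

2.165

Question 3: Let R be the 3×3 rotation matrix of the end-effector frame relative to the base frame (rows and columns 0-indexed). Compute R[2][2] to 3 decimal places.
End-effector z-axis (col 2 of R) = (-0.3536,-0.3536,-0.8660)
R[2][2] = -0.8660

-0.866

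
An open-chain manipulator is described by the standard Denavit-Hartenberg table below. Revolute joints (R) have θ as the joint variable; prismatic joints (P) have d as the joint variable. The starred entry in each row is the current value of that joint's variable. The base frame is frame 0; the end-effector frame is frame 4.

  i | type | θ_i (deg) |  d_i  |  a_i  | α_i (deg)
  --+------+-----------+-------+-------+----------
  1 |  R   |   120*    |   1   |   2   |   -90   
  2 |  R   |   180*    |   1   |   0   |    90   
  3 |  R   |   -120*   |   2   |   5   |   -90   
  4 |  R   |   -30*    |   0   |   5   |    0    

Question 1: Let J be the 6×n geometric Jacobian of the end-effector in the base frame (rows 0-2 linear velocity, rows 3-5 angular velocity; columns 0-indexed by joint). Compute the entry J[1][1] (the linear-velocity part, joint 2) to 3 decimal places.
axis z_1 = (-0.8660,-0.5000,0.0000); lever o_n−o_1 = (3.7990,7.5801,-4.5000)
cross product → J_v[:, 1] = (2.2500,-3.8971,-4.6651)
J_ω[:, 1] = z_1
entry J[1][1] = -3.8971

-3.897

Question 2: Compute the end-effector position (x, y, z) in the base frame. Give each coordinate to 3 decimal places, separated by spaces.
2.799 9.312 -3.500

after link 1: o_1 = (-1.0000, 1.7321, 1.0000)
after link 2: o_2 = (-1.8660, 1.2321, 1.0000)
after link 3: o_3 = (0.6340, 5.5622, -1.0000)
after link 4: o_4 = (2.7990, 9.3122, -3.5000)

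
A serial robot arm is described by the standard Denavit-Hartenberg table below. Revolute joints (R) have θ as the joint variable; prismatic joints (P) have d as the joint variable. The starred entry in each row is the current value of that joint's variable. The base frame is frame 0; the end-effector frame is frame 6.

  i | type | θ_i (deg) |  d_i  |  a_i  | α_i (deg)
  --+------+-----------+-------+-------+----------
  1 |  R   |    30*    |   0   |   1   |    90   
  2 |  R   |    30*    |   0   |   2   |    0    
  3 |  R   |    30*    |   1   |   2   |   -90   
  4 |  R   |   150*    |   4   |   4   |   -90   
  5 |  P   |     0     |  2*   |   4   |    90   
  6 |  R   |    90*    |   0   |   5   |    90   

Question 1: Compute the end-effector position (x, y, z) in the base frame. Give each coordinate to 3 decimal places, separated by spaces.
-2.752 -5.125 -4.299

after link 1: o_1 = (0.8660, 0.5000, 0.0000)
after link 2: o_2 = (2.3660, 1.3660, 1.0000)
after link 3: o_3 = (3.7321, 1.0000, 2.7321)
after link 4: o_4 = (-1.7679, 0.1340, 1.7321)
after link 5: o_5 = (-3.8349, -0.7500, -2.1340)
after link 6: o_6 = (-2.7524, -5.1250, -4.2990)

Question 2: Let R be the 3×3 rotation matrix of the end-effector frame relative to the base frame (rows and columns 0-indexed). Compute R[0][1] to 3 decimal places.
-0.750

End-effector y-axis (col 1 of R) = (-0.7500,-0.4330,0.5000)
R[0][1] = -0.7500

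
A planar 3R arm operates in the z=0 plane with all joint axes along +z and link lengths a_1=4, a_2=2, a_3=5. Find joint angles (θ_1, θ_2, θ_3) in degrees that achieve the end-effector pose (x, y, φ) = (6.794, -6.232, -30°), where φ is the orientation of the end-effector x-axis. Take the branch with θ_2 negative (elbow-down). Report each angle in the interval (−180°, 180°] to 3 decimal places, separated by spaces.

wrist centre = target − a_3·(cos φ, sin φ) = (2.4639, -3.7320)
cos θ_2 = (19.9985−4²−2²)/(2·4·2) = -0.0001; θ_2 = -90.0054° (elbow-down)
β = atan2(-3.7320,2.4639) = -56.5671°; ψ = atan2(-2.0000,3.9998) = -26.5661°
θ_1 = β − ψ = -30.0010°
θ_3 = φ − θ_1 − θ_2 = 90.0064° (wrapped to (-180°,180°])

-30.001 -90.005 90.006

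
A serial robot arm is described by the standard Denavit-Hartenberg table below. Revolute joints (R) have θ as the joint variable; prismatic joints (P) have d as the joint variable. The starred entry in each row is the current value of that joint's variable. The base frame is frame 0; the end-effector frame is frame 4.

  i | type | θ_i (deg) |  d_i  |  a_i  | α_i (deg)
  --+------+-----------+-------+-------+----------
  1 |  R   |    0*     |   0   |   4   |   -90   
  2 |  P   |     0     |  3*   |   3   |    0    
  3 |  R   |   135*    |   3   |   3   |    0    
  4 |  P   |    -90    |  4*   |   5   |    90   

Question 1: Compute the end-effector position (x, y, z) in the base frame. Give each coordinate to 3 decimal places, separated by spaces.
after link 1: o_1 = (4.0000, 0.0000, 0.0000)
after link 2: o_2 = (7.0000, 3.0000, 0.0000)
after link 3: o_3 = (4.8787, 6.0000, -2.1213)
after link 4: o_4 = (8.4142, 10.0000, -5.6569)

8.414 10.000 -5.657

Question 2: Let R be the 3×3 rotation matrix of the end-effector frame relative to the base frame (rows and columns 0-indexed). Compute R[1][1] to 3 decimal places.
1.000

End-effector y-axis (col 1 of R) = (-0.0000,1.0000,0.0000)
R[1][1] = 1.0000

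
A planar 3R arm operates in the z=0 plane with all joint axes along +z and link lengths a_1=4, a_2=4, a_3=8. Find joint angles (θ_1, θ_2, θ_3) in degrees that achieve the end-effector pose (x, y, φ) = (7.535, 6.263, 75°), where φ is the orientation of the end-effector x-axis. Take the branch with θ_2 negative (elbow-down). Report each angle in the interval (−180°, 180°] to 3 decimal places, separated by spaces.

29.994 -89.992 134.998

wrist centre = target − a_3·(cos φ, sin φ) = (5.4644, -1.4644)
cos θ_2 = (32.0047−4²−4²)/(2·4·4) = 0.0001; θ_2 = -89.9916° (elbow-down)
β = atan2(-1.4644,5.4644) = -15.0021°; ψ = atan2(-4.0000,4.0006) = -44.9958°
θ_1 = β − ψ = 29.9937°
θ_3 = φ − θ_1 − θ_2 = 134.9979° (wrapped to (-180°,180°])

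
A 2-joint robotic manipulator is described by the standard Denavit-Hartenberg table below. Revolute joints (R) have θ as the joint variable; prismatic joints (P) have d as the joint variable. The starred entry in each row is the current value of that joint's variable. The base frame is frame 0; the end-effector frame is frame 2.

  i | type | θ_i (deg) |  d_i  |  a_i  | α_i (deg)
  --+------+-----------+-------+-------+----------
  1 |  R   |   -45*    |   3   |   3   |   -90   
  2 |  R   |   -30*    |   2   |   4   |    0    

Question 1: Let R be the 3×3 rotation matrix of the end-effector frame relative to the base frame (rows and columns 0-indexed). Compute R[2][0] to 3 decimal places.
0.500

End-effector x-axis (col 0 of R) = (0.6124,-0.6124,0.5000)
R[2][0] = 0.5000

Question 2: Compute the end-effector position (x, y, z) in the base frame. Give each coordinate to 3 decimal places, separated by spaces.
5.985 -3.157 5.000

after link 1: o_1 = (2.1213, -2.1213, 3.0000)
after link 2: o_2 = (5.9850, -3.1566, 5.0000)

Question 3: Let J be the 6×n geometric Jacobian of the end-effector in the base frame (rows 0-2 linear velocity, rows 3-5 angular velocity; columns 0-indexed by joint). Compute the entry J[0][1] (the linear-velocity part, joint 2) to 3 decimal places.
1.414

axis z_1 = (0.7071,0.7071,0.0000); lever o_n−o_1 = (3.8637,-1.0353,2.0000)
cross product → J_v[:, 1] = (1.4142,-1.4142,-3.4641)
J_ω[:, 1] = z_1
entry J[0][1] = 1.4142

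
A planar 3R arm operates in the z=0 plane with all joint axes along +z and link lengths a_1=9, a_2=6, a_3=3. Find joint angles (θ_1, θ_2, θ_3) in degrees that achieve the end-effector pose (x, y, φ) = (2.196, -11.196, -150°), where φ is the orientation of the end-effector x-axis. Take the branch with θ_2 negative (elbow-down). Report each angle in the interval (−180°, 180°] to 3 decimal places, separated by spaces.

-30.000 -90.002 -29.998

wrist centre = target − a_3·(cos φ, sin φ) = (4.7941, -9.6960)
cos θ_2 = (116.9956−9²−6²)/(2·9·6) = -0.0000; θ_2 = -90.0023° (elbow-down)
β = atan2(-9.6960,4.7941) = -63.6904°; ψ = atan2(-6.0000,8.9998) = -33.6908°
θ_1 = β − ψ = -29.9996°
θ_3 = φ − θ_1 − θ_2 = -29.9980° (wrapped to (-180°,180°])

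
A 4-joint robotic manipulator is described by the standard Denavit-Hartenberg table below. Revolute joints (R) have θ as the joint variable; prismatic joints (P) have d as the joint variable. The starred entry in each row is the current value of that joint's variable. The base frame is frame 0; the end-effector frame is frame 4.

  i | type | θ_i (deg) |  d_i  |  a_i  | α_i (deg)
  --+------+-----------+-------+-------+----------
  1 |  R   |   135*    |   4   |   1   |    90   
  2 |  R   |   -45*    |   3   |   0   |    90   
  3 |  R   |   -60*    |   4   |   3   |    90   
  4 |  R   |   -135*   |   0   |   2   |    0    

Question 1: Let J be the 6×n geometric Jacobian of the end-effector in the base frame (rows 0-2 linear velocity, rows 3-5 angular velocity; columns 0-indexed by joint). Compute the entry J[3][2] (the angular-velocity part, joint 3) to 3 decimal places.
0.500

axis z_2 = (0.5000,-0.5000,-0.7071); lever o_n−o_2 = (-0.0746,-1.8675,-2.3891)
cross product → J_v[:, 2] = (-0.1260,1.2473,-0.9711)
J_ω[:, 2] = z_2
entry J[3][2] = 0.5000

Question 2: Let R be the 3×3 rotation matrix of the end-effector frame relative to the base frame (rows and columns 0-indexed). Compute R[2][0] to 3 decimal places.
0.750

End-effector x-axis (col 0 of R) = (0.2562,0.6098,0.7500)
R[2][0] = 0.7500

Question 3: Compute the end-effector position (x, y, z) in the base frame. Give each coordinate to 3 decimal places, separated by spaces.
1.340 0.961 1.611

after link 1: o_1 = (-0.7071, 0.7071, 4.0000)
after link 2: o_2 = (1.4142, 2.8284, 4.0000)
after link 3: o_3 = (0.8271, -0.2587, 0.1109)
after link 4: o_4 = (1.3396, 0.9609, 1.6109)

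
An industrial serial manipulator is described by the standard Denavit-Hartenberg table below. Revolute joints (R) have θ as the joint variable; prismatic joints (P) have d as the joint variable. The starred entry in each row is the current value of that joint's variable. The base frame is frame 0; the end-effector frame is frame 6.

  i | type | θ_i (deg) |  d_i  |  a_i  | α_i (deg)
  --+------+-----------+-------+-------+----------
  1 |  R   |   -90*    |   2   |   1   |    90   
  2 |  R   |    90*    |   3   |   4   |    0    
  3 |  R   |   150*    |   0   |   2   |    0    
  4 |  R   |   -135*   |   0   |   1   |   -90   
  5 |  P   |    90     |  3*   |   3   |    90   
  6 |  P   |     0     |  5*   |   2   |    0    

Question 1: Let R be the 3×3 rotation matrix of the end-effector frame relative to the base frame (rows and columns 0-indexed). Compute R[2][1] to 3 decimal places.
End-effector y-axis (col 1 of R) = (-0.0000,0.9659,-0.2588)
R[2][1] = -0.2588

-0.259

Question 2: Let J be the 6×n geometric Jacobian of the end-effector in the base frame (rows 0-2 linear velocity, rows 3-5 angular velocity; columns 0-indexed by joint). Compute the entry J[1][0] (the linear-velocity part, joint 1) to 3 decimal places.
axis z_0 = ẑ; lever o_n−o_0 = (2.0000,4.4507,9.2870)
cross product → J_v[:, 0] = (-4.4507,2.0000,0.0000)
J_ω[:, 0] = z_0
entry J[1][0] = 2.0000

2.000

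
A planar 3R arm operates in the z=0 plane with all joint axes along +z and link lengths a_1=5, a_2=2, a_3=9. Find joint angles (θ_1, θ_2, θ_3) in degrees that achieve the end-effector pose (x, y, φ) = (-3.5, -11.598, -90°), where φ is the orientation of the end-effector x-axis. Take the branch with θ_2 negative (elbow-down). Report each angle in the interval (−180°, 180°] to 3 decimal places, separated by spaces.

-120.001 -120.001 150.002

wrist centre = target − a_3·(cos φ, sin φ) = (-3.5000, -2.5980)
cos θ_2 = (18.9996−5²−2²)/(2·5·2) = -0.5000; θ_2 = -120.0013° (elbow-down)
β = atan2(-2.5980,-3.5000) = -143.4140°; ψ = atan2(-1.7320,4.0000) = -23.4132°
θ_1 = β − ψ = -120.0009°
θ_3 = φ − θ_1 − θ_2 = 150.0022° (wrapped to (-180°,180°])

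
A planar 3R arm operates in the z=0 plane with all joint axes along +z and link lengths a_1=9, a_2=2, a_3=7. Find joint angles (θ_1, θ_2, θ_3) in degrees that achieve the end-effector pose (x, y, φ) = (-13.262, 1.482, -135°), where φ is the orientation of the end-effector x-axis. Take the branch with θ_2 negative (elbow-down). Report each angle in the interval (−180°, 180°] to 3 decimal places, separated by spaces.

wrist centre = target − a_3·(cos φ, sin φ) = (-8.3123, 6.4317)
cos θ_2 = (110.4609−9²−2²)/(2·9·2) = 0.7072; θ_2 = -44.9886° (elbow-down)
β = atan2(6.4317,-8.3123) = 142.2685°; ψ = atan2(-1.4139,10.4145) = -7.7315°
θ_1 = β − ψ = 150.0000°
θ_3 = φ − θ_1 − θ_2 = 119.9886° (wrapped to (-180°,180°])

150.000 -44.989 119.989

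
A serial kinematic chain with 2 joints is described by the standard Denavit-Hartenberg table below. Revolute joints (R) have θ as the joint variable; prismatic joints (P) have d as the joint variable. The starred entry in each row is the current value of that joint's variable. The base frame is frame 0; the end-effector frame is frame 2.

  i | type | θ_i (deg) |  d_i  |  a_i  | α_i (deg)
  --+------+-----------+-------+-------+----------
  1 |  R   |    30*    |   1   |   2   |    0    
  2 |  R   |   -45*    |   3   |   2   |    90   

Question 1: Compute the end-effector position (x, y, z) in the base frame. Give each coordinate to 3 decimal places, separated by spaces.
after link 1: o_1 = (1.7321, 1.0000, 1.0000)
after link 2: o_2 = (3.6639, 0.4824, 4.0000)

3.664 0.482 4.000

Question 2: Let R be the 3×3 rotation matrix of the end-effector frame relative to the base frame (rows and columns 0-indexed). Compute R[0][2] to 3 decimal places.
-0.259

End-effector z-axis (col 2 of R) = (-0.2588,-0.9659,0.0000)
R[0][2] = -0.2588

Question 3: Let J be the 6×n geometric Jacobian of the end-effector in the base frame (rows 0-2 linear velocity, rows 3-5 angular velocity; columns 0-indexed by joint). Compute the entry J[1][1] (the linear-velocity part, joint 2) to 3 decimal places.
axis z_1 = (0.0000,0.0000,1.0000); lever o_n−o_1 = (1.9319,-0.5176,3.0000)
cross product → J_v[:, 1] = (0.5176,1.9319,-0.0000)
J_ω[:, 1] = z_1
entry J[1][1] = 1.9319

1.932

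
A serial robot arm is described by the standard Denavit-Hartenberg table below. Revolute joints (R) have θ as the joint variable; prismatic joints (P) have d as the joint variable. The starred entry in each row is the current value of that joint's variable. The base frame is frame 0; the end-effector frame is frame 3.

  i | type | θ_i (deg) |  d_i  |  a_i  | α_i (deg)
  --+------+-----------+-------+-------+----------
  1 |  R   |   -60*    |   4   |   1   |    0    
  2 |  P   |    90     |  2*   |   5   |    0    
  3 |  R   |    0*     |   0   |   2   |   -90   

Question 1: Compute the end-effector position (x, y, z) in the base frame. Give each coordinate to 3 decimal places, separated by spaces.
after link 1: o_1 = (0.5000, -0.8660, 4.0000)
after link 2: o_2 = (4.8301, 1.6340, 6.0000)
after link 3: o_3 = (6.5622, 2.6340, 6.0000)

6.562 2.634 6.000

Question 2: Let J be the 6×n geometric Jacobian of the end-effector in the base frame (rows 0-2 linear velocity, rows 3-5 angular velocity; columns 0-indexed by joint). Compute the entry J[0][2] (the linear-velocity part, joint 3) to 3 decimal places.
axis z_2 = (0.0000,0.0000,1.0000); lever o_n−o_2 = (1.7321,1.0000,0.0000)
cross product → J_v[:, 2] = (-1.0000,1.7321,0.0000)
J_ω[:, 2] = z_2
entry J[0][2] = -1.0000

-1.000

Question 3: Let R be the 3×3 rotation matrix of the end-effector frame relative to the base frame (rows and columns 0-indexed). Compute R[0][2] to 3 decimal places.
-0.500

End-effector z-axis (col 2 of R) = (-0.5000,0.8660,0.0000)
R[0][2] = -0.5000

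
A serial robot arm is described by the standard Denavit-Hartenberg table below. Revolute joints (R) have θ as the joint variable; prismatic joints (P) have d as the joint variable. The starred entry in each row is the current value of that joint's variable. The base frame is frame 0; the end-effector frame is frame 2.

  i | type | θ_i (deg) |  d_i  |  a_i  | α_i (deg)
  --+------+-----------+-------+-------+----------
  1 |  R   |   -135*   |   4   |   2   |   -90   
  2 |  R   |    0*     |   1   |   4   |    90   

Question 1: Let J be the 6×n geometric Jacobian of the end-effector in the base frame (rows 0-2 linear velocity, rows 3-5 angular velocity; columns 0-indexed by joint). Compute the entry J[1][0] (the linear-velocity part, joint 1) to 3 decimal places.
-3.536

axis z_0 = ẑ; lever o_n−o_0 = (-3.5355,-4.9497,4.0000)
cross product → J_v[:, 0] = (4.9497,-3.5355,0.0000)
J_ω[:, 0] = z_0
entry J[1][0] = -3.5355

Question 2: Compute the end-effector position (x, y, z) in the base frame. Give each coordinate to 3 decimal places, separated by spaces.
-3.536 -4.950 4.000

after link 1: o_1 = (-1.4142, -1.4142, 4.0000)
after link 2: o_2 = (-3.5355, -4.9497, 4.0000)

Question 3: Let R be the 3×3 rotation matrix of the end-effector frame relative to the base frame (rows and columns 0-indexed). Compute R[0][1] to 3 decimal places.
0.707

End-effector y-axis (col 1 of R) = (0.7071,-0.7071,0.0000)
R[0][1] = 0.7071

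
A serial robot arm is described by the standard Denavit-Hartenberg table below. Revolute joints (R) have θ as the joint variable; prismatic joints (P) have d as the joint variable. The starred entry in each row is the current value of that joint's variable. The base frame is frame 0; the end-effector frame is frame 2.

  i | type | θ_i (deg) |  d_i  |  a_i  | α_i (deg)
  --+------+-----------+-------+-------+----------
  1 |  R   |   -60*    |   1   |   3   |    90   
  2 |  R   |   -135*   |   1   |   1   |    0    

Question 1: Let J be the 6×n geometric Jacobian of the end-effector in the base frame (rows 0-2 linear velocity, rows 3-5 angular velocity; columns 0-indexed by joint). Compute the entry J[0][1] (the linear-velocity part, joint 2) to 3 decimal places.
0.354

axis z_1 = (-0.8660,-0.5000,0.0000); lever o_n−o_1 = (-1.2196,0.1124,-0.7071)
cross product → J_v[:, 1] = (0.3536,-0.6124,-0.7071)
J_ω[:, 1] = z_1
entry J[0][1] = 0.3536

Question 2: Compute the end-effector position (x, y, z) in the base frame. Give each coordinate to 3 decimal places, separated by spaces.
after link 1: o_1 = (1.5000, -2.5981, 1.0000)
after link 2: o_2 = (0.2804, -2.4857, 0.2929)

0.280 -2.486 0.293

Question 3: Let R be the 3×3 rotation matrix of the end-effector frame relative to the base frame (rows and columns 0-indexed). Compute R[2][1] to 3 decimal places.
End-effector y-axis (col 1 of R) = (0.3536,-0.6124,-0.7071)
R[2][1] = -0.7071

-0.707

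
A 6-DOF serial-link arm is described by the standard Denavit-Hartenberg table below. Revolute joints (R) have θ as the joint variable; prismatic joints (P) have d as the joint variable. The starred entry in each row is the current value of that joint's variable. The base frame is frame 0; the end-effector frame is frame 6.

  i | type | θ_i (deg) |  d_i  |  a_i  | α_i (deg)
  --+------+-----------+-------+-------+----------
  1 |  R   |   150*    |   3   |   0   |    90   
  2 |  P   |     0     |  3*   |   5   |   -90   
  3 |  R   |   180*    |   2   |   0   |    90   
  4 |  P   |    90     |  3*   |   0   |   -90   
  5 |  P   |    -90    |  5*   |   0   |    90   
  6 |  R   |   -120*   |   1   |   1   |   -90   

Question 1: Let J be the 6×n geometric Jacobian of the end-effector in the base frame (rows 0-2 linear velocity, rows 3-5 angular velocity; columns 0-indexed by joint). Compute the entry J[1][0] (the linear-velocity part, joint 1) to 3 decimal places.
-7.660

axis z_0 = ẑ; lever o_n−o_0 = (-7.6603,5.0000,4.0000)
cross product → J_v[:, 0] = (-5.0000,-7.6603,0.0000)
J_ω[:, 0] = z_0
entry J[1][0] = -7.6603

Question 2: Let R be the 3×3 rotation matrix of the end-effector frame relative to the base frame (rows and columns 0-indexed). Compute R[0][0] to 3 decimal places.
1.000

End-effector x-axis (col 0 of R) = (1.0000,-0.0000,-0.0000)
R[0][0] = 1.0000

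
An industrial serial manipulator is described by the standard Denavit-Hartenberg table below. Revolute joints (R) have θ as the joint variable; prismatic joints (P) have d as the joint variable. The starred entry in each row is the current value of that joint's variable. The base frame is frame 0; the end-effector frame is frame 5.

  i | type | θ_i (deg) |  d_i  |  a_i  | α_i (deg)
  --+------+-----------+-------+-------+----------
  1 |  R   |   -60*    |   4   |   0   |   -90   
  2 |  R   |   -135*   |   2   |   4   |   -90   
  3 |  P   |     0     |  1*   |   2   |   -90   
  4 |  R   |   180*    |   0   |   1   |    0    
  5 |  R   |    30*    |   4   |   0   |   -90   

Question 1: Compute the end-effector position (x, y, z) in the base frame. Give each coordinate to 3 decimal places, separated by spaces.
-3.146 1.449 8.243

after link 1: o_1 = (0.0000, 0.0000, 4.0000)
after link 2: o_2 = (0.3178, 3.4495, 6.8284)
after link 3: o_3 = (-0.0357, 4.0619, 8.9497)
after link 4: o_4 = (0.3178, 3.4495, 8.2426)
after link 5: o_5 = (-3.1463, 1.4495, 8.2426)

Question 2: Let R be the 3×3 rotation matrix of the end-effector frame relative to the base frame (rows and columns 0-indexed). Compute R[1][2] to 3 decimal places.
End-effector z-axis (col 2 of R) = (0.1294,-0.2241,0.9659)
R[1][2] = -0.2241

-0.224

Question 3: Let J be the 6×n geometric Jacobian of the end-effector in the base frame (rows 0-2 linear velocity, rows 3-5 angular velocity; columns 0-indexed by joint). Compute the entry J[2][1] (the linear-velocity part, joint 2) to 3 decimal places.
axis z_1 = (0.8660,0.5000,0.0000); lever o_n−o_1 = (-3.1463,1.4495,4.2426)
cross product → J_v[:, 1] = (2.1213,-3.6742,2.8284)
J_ω[:, 1] = z_1
entry J[2][1] = 2.8284

2.828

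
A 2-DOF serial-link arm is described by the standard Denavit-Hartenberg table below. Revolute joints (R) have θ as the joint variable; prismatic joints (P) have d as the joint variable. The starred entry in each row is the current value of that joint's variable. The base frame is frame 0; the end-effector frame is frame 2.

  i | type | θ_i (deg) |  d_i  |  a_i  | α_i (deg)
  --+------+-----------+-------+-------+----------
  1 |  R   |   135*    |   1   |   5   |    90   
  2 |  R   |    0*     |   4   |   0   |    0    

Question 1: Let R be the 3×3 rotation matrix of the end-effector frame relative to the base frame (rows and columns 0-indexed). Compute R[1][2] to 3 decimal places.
0.707

End-effector z-axis (col 2 of R) = (0.7071,0.7071,0.0000)
R[1][2] = 0.7071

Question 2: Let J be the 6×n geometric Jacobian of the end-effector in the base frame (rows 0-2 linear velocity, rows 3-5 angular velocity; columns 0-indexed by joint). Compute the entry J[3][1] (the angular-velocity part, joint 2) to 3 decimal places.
0.707

axis z_1 = (0.7071,0.7071,0.0000); lever o_n−o_1 = (2.8284,2.8284,0.0000)
cross product → J_v[:, 1] = (-0.0000,0.0000,0.0000)
J_ω[:, 1] = z_1
entry J[3][1] = 0.7071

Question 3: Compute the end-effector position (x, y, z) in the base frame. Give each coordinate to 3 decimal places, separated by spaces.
after link 1: o_1 = (-3.5355, 3.5355, 1.0000)
after link 2: o_2 = (-0.7071, 6.3640, 1.0000)

-0.707 6.364 1.000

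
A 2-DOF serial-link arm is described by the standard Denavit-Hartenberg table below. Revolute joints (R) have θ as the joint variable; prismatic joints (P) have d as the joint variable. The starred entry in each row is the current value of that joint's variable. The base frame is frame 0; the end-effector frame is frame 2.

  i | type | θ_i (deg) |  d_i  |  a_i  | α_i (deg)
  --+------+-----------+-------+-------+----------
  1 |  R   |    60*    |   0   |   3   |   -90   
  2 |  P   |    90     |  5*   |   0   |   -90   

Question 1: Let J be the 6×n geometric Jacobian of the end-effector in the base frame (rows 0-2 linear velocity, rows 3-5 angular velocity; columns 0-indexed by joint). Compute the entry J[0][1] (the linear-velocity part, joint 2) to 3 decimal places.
-0.866

prismatic axis z_1 = (-0.8660,0.5000,0.0000)
J_v[:, 1] = z_1; J_ω[:, 1] = (0,0,0)
entry J[0][1] = -0.8660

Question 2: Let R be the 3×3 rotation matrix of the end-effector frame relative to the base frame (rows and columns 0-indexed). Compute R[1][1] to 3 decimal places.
-0.500

End-effector y-axis (col 1 of R) = (0.8660,-0.5000,-0.0000)
R[1][1] = -0.5000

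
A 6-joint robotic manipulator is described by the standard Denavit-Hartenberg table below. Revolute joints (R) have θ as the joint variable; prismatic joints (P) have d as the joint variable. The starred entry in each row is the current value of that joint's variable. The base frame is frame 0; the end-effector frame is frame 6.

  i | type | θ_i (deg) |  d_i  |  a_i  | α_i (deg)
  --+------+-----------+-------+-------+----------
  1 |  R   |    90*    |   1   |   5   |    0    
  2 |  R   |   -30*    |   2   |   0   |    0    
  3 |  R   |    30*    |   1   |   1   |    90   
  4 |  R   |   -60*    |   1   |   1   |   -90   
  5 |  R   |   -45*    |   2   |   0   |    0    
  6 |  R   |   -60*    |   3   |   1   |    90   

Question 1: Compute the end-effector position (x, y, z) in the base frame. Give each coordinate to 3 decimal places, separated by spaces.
after link 1: o_1 = (0.0000, 5.0000, 1.0000)
after link 2: o_2 = (0.0000, 5.0000, 3.0000)
after link 3: o_3 = (0.0000, 6.0000, 4.0000)
after link 4: o_4 = (1.0000, 6.5000, 3.1340)
after link 5: o_5 = (1.0000, 8.2321, 4.1340)
after link 6: o_6 = (1.9659, 10.7007, 5.8581)

1.966 10.701 5.858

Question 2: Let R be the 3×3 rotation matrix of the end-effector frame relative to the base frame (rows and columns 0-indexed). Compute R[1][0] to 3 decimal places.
-0.129

End-effector x-axis (col 0 of R) = (0.9659,-0.1294,0.2241)
R[1][0] = -0.1294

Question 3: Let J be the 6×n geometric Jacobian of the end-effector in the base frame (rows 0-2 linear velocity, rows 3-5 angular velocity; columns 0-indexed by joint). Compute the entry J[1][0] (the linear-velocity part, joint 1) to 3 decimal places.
1.966

axis z_0 = ẑ; lever o_n−o_0 = (1.9659,10.7007,5.8581)
cross product → J_v[:, 0] = (-10.7007,1.9659,0.0000)
J_ω[:, 0] = z_0
entry J[1][0] = 1.9659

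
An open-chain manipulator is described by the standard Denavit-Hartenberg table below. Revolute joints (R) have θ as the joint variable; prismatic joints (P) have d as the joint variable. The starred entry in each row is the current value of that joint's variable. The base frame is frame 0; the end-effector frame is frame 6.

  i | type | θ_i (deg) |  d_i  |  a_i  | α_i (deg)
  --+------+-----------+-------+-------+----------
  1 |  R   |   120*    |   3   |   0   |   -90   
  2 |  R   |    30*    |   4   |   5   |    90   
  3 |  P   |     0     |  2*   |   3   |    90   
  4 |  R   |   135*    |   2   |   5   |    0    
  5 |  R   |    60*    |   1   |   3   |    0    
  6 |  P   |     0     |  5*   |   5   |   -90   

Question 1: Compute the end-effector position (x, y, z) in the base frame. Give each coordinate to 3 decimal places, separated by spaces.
4.011 1.053 7.632

after link 1: o_1 = (0.0000, 0.0000, 3.0000)
after link 2: o_2 = (-5.6292, 1.7500, 0.5000)
after link 3: o_3 = (-7.4282, 4.8660, 0.7321)
after link 4: o_4 = (-5.0491, 4.7453, 5.5617)
after link 5: o_5 = (-2.7342, 2.7358, 6.3381)
after link 6: o_6 = (4.0108, 1.0532, 7.6322)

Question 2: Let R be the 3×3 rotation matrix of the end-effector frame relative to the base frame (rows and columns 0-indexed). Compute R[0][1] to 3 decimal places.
-0.866

End-effector y-axis (col 1 of R) = (-0.8660,-0.5000,-0.0000)
R[0][1] = -0.8660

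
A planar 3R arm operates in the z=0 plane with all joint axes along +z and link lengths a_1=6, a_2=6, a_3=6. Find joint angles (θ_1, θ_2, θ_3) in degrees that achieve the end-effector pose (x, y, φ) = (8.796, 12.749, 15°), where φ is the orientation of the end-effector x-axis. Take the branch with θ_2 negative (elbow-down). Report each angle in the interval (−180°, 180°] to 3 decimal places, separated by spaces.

wrist centre = target − a_3·(cos φ, sin φ) = (3.0004, 11.1961)
cos θ_2 = (134.3550−6²−6²)/(2·6·6) = 0.8660; θ_2 = -29.9981° (elbow-down)
β = atan2(11.1961,3.0004) = 74.9978°; ψ = atan2(-2.9998,11.1963) = -14.9991°
θ_1 = β − ψ = 89.9969°
θ_3 = φ − θ_1 − θ_2 = -44.9987° (wrapped to (-180°,180°])

89.997 -29.998 -44.999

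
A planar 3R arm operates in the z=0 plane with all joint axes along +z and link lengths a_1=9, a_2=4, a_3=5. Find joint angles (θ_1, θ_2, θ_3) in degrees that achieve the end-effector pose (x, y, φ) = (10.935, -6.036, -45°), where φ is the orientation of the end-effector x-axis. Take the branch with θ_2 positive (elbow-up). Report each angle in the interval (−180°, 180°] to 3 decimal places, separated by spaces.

-45.001 119.996 -119.995

wrist centre = target − a_3·(cos φ, sin φ) = (7.3995, -2.5005)
cos θ_2 = (61.0044−9²−4²)/(2·9·4) = -0.4999; θ_2 = 119.9959° (elbow-up)
β = atan2(-2.5005,7.3995) = -18.6714°; ψ = atan2(3.4642,7.0002) = 26.3296°
θ_1 = β − ψ = -45.0010°
θ_3 = φ − θ_1 − θ_2 = -119.9949° (wrapped to (-180°,180°])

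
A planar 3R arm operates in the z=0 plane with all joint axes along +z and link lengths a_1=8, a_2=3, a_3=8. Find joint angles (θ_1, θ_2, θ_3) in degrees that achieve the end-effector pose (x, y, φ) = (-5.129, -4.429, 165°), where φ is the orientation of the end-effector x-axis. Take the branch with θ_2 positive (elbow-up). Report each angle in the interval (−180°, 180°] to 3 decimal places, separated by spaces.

wrist centre = target − a_3·(cos φ, sin φ) = (2.5984, -6.4996)
cos θ_2 = (48.9959−8²−3²)/(2·8·3) = -0.5001; θ_2 = 120.0057° (elbow-up)
β = atan2(-6.4996,2.5984) = -68.2093°; ψ = atan2(2.5979,6.4997) = 21.7864°
θ_1 = β − ψ = -89.9958°
θ_3 = φ − θ_1 − θ_2 = 134.9901° (wrapped to (-180°,180°])

-89.996 120.006 134.990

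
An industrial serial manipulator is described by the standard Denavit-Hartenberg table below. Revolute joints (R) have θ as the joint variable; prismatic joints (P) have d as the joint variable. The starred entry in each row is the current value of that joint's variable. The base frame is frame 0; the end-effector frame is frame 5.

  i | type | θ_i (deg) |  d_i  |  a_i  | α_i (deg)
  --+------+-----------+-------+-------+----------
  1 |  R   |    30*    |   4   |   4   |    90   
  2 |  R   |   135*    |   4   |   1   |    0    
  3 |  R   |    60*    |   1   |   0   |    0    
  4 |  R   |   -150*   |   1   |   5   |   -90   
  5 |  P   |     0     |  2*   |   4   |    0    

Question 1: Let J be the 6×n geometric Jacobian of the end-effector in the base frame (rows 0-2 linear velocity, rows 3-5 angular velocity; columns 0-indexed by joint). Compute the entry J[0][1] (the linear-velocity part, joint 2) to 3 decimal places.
axis z_1 = (0.5000,-0.8660,0.0000); lever o_n−o_1 = (6.6742,-3.0748,8.4853)
cross product → J_v[:, 1] = (-7.3485,-4.2426,4.2426)
J_ω[:, 1] = z_1
entry J[0][1] = -7.3485

-7.348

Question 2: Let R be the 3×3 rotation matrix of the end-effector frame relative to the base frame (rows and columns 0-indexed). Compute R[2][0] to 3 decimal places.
0.707

End-effector x-axis (col 0 of R) = (0.6124,0.3536,0.7071)
R[2][0] = 0.7071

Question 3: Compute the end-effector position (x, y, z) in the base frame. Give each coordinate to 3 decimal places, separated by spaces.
after link 1: o_1 = (3.4641, 2.0000, 4.0000)
after link 2: o_2 = (4.8517, -1.8177, 4.7071)
after link 3: o_3 = (5.3517, -2.6837, 4.7071)
after link 4: o_4 = (8.9136, -1.7819, 8.2426)
after link 5: o_5 = (10.1383, -1.0748, 12.4853)

10.138 -1.075 12.485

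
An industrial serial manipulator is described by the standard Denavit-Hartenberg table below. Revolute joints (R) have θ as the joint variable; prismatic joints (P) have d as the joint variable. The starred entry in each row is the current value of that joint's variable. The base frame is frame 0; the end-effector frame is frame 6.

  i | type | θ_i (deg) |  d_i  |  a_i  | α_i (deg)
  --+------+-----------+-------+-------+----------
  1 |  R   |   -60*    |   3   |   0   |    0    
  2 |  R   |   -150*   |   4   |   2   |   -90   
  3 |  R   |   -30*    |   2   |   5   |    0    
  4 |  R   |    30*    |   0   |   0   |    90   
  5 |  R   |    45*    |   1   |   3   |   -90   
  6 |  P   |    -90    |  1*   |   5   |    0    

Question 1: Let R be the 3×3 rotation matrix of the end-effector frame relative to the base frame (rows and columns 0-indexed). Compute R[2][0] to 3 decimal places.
1.000

End-effector x-axis (col 0 of R) = (-0.0000,0.0000,1.0000)
R[2][0] = 1.0000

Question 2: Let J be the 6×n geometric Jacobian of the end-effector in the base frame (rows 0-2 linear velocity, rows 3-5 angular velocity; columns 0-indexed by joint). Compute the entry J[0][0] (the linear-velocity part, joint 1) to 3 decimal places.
0.309

axis z_0 = ẑ; lever o_n−o_0 = (-9.1210,-0.3094,15.5000)
cross product → J_v[:, 0] = (0.3094,-9.1210,0.0000)
J_ω[:, 0] = z_0
entry J[0][0] = 0.3094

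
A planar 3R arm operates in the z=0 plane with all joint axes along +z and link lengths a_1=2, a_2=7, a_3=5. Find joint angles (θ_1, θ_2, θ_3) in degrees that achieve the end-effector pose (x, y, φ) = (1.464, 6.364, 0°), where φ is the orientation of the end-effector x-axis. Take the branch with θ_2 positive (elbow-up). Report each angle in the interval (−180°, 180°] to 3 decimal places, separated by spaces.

wrist centre = target − a_3·(cos φ, sin φ) = (-3.5360, 6.3640)
cos θ_2 = (53.0038−2²−7²)/(2·2·7) = 0.0001; θ_2 = 89.9922° (elbow-up)
β = atan2(6.3640,-3.5360) = 119.0577°; ψ = atan2(7.0000,2.0009) = 74.0474°
θ_1 = β − ψ = 45.0102°
θ_3 = φ − θ_1 − θ_2 = -135.0025° (wrapped to (-180°,180°])

45.010 89.992 -135.002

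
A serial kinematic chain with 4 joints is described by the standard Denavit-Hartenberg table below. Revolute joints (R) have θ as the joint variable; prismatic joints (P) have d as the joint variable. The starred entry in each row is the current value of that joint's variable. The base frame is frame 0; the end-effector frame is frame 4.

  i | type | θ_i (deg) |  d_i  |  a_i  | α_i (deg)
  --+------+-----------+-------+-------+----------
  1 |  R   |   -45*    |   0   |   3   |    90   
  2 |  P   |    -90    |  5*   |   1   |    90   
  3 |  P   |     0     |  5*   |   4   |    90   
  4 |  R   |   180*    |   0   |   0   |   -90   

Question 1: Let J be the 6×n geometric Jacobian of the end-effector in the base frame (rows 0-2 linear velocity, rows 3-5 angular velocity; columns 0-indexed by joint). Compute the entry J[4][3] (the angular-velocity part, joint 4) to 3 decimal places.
0.707

axis z_3 = (0.7071,0.7071,-0.0000); lever o_n−o_3 = (0.0000,0.0000,0.0000)
cross product → J_v[:, 3] = (0.0000,-0.0000,0.0000)
J_ω[:, 3] = z_3
entry J[4][3] = 0.7071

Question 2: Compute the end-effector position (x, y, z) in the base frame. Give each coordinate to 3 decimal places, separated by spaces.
after link 1: o_1 = (2.1213, -2.1213, 0.0000)
after link 2: o_2 = (-1.4142, -5.6569, -1.0000)
after link 3: o_3 = (-4.9497, -2.1213, -5.0000)
after link 4: o_4 = (-4.9497, -2.1213, -5.0000)

-4.950 -2.121 -5.000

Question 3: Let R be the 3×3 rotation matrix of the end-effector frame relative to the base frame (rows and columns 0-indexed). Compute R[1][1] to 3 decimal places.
End-effector y-axis (col 1 of R) = (-0.7071,-0.7071,0.0000)
R[1][1] = -0.7071

-0.707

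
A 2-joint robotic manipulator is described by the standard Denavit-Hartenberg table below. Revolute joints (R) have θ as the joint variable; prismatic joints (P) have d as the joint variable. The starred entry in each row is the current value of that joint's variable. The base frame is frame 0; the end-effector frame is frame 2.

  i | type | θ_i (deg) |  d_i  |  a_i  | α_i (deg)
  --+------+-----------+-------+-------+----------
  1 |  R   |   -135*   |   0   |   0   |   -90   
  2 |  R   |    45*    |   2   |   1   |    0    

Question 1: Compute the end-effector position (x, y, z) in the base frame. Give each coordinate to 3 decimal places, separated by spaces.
0.914 -1.914 -0.707

after link 1: o_1 = (0.0000, 0.0000, 0.0000)
after link 2: o_2 = (0.9142, -1.9142, -0.7071)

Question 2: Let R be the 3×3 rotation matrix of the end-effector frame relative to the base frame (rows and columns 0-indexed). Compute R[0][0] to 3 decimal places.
End-effector x-axis (col 0 of R) = (-0.5000,-0.5000,-0.7071)
R[0][0] = -0.5000

-0.500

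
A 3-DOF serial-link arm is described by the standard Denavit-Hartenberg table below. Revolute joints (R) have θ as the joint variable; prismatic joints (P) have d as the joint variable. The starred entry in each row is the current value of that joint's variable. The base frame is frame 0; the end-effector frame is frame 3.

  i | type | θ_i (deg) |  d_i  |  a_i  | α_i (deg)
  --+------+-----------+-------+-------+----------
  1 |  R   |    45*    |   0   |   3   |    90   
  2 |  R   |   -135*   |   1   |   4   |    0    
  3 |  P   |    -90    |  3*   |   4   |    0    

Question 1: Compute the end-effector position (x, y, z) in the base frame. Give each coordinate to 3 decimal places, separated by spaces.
0.950 -4.707 -0.000

after link 1: o_1 = (2.1213, 2.1213, 0.0000)
after link 2: o_2 = (0.8284, -0.5858, -2.8284)
after link 3: o_3 = (0.9497, -4.7071, -0.0000)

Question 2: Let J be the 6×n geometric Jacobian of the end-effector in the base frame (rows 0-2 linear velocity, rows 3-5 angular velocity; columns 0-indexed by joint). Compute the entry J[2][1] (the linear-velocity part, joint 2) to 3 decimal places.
axis z_1 = (0.7071,-0.7071,0.0000); lever o_n−o_1 = (-1.1716,-6.8284,-0.0000)
cross product → J_v[:, 1] = (0.0000,0.0000,-5.6569)
J_ω[:, 1] = z_1
entry J[2][1] = -5.6569

-5.657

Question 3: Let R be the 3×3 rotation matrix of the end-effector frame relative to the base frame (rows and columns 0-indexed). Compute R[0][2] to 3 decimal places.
0.707

End-effector z-axis (col 2 of R) = (0.7071,-0.7071,0.0000)
R[0][2] = 0.7071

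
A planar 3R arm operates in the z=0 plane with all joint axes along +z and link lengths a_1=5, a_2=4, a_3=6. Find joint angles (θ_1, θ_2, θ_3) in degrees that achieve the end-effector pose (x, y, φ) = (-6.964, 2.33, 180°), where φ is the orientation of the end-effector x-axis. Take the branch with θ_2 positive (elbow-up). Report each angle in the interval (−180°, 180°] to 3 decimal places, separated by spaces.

wrist centre = target − a_3·(cos φ, sin φ) = (-0.9640, 2.3300)
cos θ_2 = (6.3582−5²−4²)/(2·5·4) = -0.8660; θ_2 = 150.0023° (elbow-up)
β = atan2(2.3300,-0.9640) = 112.4765°; ψ = atan2(1.9999,1.5358) = 52.4771°
θ_1 = β − ψ = 59.9994°
θ_3 = φ − θ_1 − θ_2 = -30.0017° (wrapped to (-180°,180°])

59.999 150.002 -30.002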